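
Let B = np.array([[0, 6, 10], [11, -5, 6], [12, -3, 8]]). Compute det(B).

|B| = 174

Expand along column 1:
  − 11 · |6 10; -3 8| = −11·(48 − (-30)) = -858
  + 12 · |6 10; -5 6| = 12·(36 − (-50)) = 1032
Sum: (-858) + (1032) = 174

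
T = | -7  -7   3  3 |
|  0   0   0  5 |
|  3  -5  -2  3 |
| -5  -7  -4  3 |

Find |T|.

det(T) = -1670

Expand along row 2 (it has 3 zeros):
  + (5) · M_24   where M_24 = det([-7 -7 3; 3 -5 -2; -5 -7 -4]) = -334
det = (+1)·(5)·(-334) = -1670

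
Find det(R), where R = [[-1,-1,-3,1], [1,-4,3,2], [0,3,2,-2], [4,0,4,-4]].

Expand along row 3 (it has 1 zero):
  − (3) · M_32   where M_32 = det([-1 -3 1; 1 3 2; 4 4 -4]) = -24
  + (2) · M_33   where M_33 = det([-1 -1 1; 1 -4 2; 4 0 -4]) = -12
  − (-2) · M_34   where M_34 = det([-1 -1 -3; 1 -4 3; 4 0 4]) = -40
det = (-1)·(3)·(-24) + (+1)·(2)·(-12) + (-1)·(-2)·(-40) = -32

-32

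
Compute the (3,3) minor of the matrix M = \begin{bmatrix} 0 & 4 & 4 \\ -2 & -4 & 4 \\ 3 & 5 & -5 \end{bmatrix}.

8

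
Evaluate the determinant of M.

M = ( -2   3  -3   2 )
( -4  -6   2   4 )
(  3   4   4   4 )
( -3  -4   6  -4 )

Expand along row 1:
  + (-2) · M_11   where M_11 = det([-6 2 4; 4 4 4; -4 6 -4]) = 400
  − (3) · M_12   where M_12 = det([-4 2 4; 3 4 4; -3 6 -4]) = 280
  + (-3) · M_13   where M_13 = det([-4 -6 4; 3 4 4; -3 -4 -4]) = 0
  − (2) · M_14   where M_14 = det([-4 -6 2; 3 4 4; -3 -4 6]) = 20
det = (+1)·(-2)·(400) + (-1)·(3)·(280) + (+1)·(-3)·(0) + (-1)·(2)·(20) = -1680

-1680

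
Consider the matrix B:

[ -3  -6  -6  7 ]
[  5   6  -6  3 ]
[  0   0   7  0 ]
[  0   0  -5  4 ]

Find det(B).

B is block upper-triangular with a 2×2 block and a 2×2 block on the diagonal, so its determinant equals the product of the determinants of the diagonal blocks.
det of the 2×2 block = 12
det of the 2×2 block = 28
det = (12)·(28) = 336

336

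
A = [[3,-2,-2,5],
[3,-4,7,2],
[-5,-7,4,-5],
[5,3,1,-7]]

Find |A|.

Expand along row 1:
  + (3) · M_11   where M_11 = det([-4 7 2; -7 4 -5; 3 1 -7]) = -394
  − (-2) · M_12   where M_12 = det([3 7 2; -5 4 -5; 5 1 -7]) = -539
  + (-2) · M_13   where M_13 = det([3 -4 2; -5 -7 -5; 5 3 -7]) = 472
  − (5) · M_14   where M_14 = det([3 -4 7; -5 -7 4; 5 3 1]) = -17
det = (+1)·(3)·(-394) + (-1)·(-2)·(-539) + (+1)·(-2)·(472) + (-1)·(5)·(-17) = -3119

The determinant is -3119.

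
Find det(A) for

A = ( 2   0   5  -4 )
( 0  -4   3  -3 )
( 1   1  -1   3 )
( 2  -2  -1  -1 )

The determinant is -156.

Expand along row 1 (it has 1 zero):
  + (2) · M_11   where M_11 = det([-4 3 -3; 1 -1 3; -2 -1 -1]) = -22
  + (5) · M_13   where M_13 = det([0 -4 -3; 1 1 3; 2 -2 -1]) = -16
  − (-4) · M_14   where M_14 = det([0 -4 3; 1 1 -1; 2 -2 -1]) = -8
det = (+1)·(2)·(-22) + (+1)·(5)·(-16) + (-1)·(-4)·(-8) = -156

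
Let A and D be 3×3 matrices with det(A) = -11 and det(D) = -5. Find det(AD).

The determinant is 55.

det(AD) = det(A)·det(D) = (-11)·(-5) = 55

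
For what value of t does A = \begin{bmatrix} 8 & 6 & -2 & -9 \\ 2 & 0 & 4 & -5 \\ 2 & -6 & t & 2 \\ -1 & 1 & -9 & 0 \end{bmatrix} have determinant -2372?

t = -7

Expanding along the row containing t, det(A) is linear in t: det(A) = (52)·t + (-2008).
Set (52)·t + (-2008) = -2372  ⇒  (52)·t = -364  ⇒  t = -7.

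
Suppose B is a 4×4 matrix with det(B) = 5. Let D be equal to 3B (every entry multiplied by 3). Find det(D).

For a 4×4 matrix, det(3B) = 3^4·det(B) = 81·det(B).
det(D) = (81)·(5) = 405

The determinant is 405.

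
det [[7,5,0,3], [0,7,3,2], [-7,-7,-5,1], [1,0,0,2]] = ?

Expand along row 4 (it has 2 zeros):
  − (1) · M_41   where M_41 = det([5 0 3; 7 3 2; -7 -5 1]) = 23
  + (2) · M_44   where M_44 = det([7 5 0; 0 7 3; -7 -7 -5]) = -203
det = (-1)·(1)·(23) + (+1)·(2)·(-203) = -429

The determinant is -429.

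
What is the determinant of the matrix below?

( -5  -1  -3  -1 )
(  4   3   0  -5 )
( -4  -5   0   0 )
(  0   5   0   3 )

Expand along column 3 (it has 3 zeros):
  + (-3) · M_13   where M_13 = det([4 3 -5; -4 -5 0; 0 5 3]) = 76
det = (+1)·(-3)·(76) = -228

-228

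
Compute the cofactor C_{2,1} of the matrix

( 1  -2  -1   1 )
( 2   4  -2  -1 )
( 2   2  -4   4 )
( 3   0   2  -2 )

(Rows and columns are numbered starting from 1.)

Delete row 2 and column 1; the remaining 3×3 submatrix is [-2 -1 1; 2 -4 4; 0 2 -2].
Its determinant is 0.
The cofactor carries sign (−1)^(2+1) = −1, so C_{2,1} = −(0) = 0.

The cofactor is 0.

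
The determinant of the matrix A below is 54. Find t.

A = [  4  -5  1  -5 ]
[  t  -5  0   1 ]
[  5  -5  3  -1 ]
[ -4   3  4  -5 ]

t = 5

Expanding along the column containing t, det(A) is linear in t: det(A) = (-172)·t + (914).
Set (-172)·t + (914) = 54  ⇒  (-172)·t = -860  ⇒  t = 5.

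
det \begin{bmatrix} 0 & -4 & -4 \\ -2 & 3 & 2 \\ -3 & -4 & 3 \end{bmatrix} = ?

-68

Expand along column 1:
  − (-2) · |-4 -4; -4 3| = −(-2)·(-12 − 16) = -56
  + (-3) · |-4 -4; 3 2| = (-3)·(-8 − (-12)) = -12
Sum: (-56) + (-12) = -68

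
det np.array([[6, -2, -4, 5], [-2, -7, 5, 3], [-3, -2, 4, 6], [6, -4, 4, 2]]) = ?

2272

Expand along row 1:
  + (6) · M_11   where M_11 = det([-7 5 3; -2 4 6; -4 4 2]) = 36
  − (-2) · M_12   where M_12 = det([-2 5 3; -3 4 6; 6 4 2]) = 134
  + (-4) · M_13   where M_13 = det([-2 -7 3; -3 -2 6; 6 -4 2]) = -262
  − (5) · M_14   where M_14 = det([-2 -7 5; -3 -2 4; 6 -4 4]) = -148
det = (+1)·(6)·(36) + (-1)·(-2)·(134) + (+1)·(-4)·(-262) + (-1)·(5)·(-148) = 2272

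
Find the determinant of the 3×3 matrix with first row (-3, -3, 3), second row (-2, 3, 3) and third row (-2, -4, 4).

Expand along row 1:
  + (-3) · |3 3; -4 4| = (-3)·(12 − (-12)) = -72
  − (-3) · |-2 3; -2 4| = −(-3)·(-8 − (-6)) = -6
  + 3 · |-2 3; -2 -4| = 3·(8 − (-6)) = 42
Sum: (-72) + (-6) + (42) = -36

-36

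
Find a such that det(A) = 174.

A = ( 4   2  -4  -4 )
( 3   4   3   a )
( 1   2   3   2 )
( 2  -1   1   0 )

Expanding along the row containing a, det(A) is linear in a: det(A) = (50)·a + (-76).
Set (50)·a + (-76) = 174  ⇒  (50)·a = 250  ⇒  a = 5.

5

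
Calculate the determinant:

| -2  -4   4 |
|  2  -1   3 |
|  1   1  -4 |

-34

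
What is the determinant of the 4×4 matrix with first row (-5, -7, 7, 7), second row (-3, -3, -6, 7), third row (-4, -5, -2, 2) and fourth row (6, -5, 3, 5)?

The determinant is 3745.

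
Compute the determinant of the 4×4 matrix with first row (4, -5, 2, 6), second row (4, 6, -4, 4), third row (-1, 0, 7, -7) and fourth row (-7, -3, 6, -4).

The determinant is 2088.

Expand along row 3 (it has 1 zero):
  + (-1) · M_31   where M_31 = det([-5 2 6; 6 -4 4; -3 6 -4]) = 208
  + (7) · M_33   where M_33 = det([4 -5 6; 4 6 4; -7 -3 -4]) = 192
  − (-7) · M_34   where M_34 = det([4 -5 2; 4 6 -4; -7 -3 6]) = 136
det = (+1)·(-1)·(208) + (+1)·(7)·(192) + (-1)·(-7)·(136) = 2088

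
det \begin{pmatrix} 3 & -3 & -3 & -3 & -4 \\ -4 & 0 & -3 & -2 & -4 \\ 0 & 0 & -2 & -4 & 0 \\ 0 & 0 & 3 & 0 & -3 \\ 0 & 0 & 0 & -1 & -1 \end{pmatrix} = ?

72

The matrix is block upper-triangular with a 2×2 block and a 3×3 block on the diagonal, so its determinant equals the product of the determinants of the diagonal blocks.
det of the 2×2 block = -12
det of the 3×3 block = -6
det = (-12)·(-6) = 72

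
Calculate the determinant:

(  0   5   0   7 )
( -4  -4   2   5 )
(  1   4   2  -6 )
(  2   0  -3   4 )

107

Expand along row 1 (it has 2 zeros):
  − (5) · M_12   where M_12 = det([-4 2 5; 1 2 -6; 2 -3 4]) = -27
  − (7) · M_14   where M_14 = det([-4 -4 2; 1 4 2; 2 0 -3]) = 4
det = (-1)·(5)·(-27) + (-1)·(7)·(4) = 107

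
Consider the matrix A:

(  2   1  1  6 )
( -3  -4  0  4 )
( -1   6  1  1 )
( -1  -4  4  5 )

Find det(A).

Expand along row 2 (it has 1 zero):
  − (-3) · M_21   where M_21 = det([1 1 6; 6 1 1; -4 4 5]) = 135
  + (-4) · M_22   where M_22 = det([2 1 6; -1 1 1; -1 4 5]) = -12
  + (4) · M_24   where M_24 = det([2 1 1; -1 6 1; -1 -4 4]) = 69
det = (-1)·(-3)·(135) + (+1)·(-4)·(-12) + (+1)·(4)·(69) = 729

|A| = 729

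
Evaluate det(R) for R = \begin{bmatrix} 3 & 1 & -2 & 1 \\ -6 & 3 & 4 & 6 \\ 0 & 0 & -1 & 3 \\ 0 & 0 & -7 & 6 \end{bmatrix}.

The determinant is 225.

R is block upper-triangular with a 2×2 block and a 2×2 block on the diagonal, so its determinant equals the product of the determinants of the diagonal blocks.
det of the 2×2 block = 15
det of the 2×2 block = 15
det = (15)·(15) = 225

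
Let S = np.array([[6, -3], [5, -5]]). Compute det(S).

det(S) = 6·(-5) − (-3)·5 = -30 − (-15) = -15

-15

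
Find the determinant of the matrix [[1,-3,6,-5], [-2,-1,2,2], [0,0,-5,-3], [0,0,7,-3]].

The matrix is block upper-triangular with a 2×2 block and a 2×2 block on the diagonal, so its determinant equals the product of the determinants of the diagonal blocks.
det of the 2×2 block = -7
det of the 2×2 block = 36
det = (-7)·(36) = -252

-252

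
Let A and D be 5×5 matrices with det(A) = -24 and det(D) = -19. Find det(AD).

456

det(AD) = det(A)·det(D) = (-24)·(-19) = 456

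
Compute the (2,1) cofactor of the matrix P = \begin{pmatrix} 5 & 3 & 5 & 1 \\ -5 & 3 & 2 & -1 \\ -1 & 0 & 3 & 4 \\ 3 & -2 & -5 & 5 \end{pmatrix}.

Delete row 2 and column 1; the remaining 3×3 submatrix is [3 5 1; 0 3 4; -2 -5 5].
Its determinant is 71.
The cofactor carries sign (−1)^(2+1) = −1, so C_{2,1} = −(71) = -71.

-71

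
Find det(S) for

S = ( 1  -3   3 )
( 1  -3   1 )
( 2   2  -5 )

Expand along column 1:
  + 1 · |-3 1; 2 -5| = 1·(15 − 2) = 13
  − 1 · |-3 3; 2 -5| = −1·(15 − 6) = -9
  + 2 · |-3 3; -3 1| = 2·(-3 − (-9)) = 12
Sum: (13) + (-9) + (12) = 16

The determinant is 16.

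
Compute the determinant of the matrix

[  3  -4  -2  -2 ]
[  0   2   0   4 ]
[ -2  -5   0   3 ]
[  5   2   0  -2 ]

-212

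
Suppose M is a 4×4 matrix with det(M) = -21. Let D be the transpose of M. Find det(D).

|D| = -21

det(Mᵀ) = det(M).
det(D) = (1)·(-21) = -21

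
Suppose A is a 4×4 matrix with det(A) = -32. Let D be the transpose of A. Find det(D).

det(D) = -32

det(Aᵀ) = det(A).
det(D) = (1)·(-32) = -32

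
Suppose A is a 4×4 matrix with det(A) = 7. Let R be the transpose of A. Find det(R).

det(Aᵀ) = det(A).
det(R) = (1)·(7) = 7

7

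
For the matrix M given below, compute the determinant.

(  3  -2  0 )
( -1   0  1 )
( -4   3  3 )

|M| = -7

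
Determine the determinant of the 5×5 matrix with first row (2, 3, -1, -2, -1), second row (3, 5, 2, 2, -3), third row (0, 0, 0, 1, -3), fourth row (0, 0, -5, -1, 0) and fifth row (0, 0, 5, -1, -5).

-55

The matrix is block upper-triangular with a 2×2 block and a 3×3 block on the diagonal, so its determinant equals the product of the determinants of the diagonal blocks.
det of the 2×2 block = 1
det of the 3×3 block = -55
det = (1)·(-55) = -55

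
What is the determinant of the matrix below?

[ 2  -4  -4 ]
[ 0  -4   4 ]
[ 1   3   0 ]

Expand along column 1:
  + 2 · |-4 4; 3 0| = 2·(0 − 12) = -24
  + 1 · |-4 -4; -4 4| = 1·(-16 − 16) = -32
Sum: (-24) + (-32) = -56

-56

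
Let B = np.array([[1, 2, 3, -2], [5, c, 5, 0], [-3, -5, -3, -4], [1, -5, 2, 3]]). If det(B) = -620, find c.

Expanding along the column containing c, det(B) is linear in c: det(B) = (20)·c + (-440).
Set (20)·c + (-440) = -620  ⇒  (20)·c = -180  ⇒  c = -9.

c = -9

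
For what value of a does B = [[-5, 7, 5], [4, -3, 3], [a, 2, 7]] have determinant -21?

Expanding along the row containing a, det(B) is linear in a: det(B) = (36)·a + (-21).
Set (36)·a + (-21) = -21  ⇒  (36)·a = 0  ⇒  a = 0.

a = 0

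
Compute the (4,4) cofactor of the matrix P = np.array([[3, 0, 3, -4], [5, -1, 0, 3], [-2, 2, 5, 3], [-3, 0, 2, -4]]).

Delete row 4 and column 4; the remaining 3×3 submatrix is [3 0 3; 5 -1 0; -2 2 5].
Its determinant is 9.
The cofactor carries sign (−1)^(4+4) = +1, so C_{4,4} = +(9) = 9.

9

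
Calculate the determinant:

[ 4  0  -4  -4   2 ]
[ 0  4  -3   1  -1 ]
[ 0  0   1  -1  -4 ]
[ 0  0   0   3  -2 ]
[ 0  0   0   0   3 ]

The matrix is upper triangular, so the determinant is the product of the diagonal entries:
det = (4) · (4) · (1) · (3) · (3) = 144

144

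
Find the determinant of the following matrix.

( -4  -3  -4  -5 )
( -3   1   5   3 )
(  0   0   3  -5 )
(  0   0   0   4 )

The matrix is block upper-triangular with a 2×2 block and a 2×2 block on the diagonal, so its determinant equals the product of the determinants of the diagonal blocks.
det of the 2×2 block = -13
det of the 2×2 block = 12
det = (-13)·(12) = -156

-156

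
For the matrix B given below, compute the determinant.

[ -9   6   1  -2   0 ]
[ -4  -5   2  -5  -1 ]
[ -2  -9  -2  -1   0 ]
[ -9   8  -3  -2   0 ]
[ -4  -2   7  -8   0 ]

det(B) = 2902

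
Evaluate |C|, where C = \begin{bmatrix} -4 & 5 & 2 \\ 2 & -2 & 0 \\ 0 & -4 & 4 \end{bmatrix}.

-24

Expand along column 1:
  + (-4) · |-2 0; -4 4| = (-4)·(-8 − 0) = 32
  − 2 · |5 2; -4 4| = −2·(20 − (-8)) = -56
Sum: (32) + (-56) = -24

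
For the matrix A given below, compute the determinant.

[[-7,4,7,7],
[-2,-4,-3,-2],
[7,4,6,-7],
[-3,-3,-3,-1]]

Expand along row 1:
  + (-7) · M_11   where M_11 = det([-4 -3 -2; 4 6 -7; -3 -3 -1]) = 21
  − (4) · M_12   where M_12 = det([-2 -3 -2; 7 6 -7; -3 -3 -1]) = -24
  + (7) · M_13   where M_13 = det([-2 -4 -2; 7 4 -7; -3 -3 -1]) = -44
  − (7) · M_14   where M_14 = det([-2 -4 -3; 7 4 6; -3 -3 -3]) = 3
det = (+1)·(-7)·(21) + (-1)·(4)·(-24) + (+1)·(7)·(-44) + (-1)·(7)·(3) = -380

|A| = -380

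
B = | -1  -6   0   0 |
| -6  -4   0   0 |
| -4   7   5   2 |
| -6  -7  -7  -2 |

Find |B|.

B is block lower-triangular with a 2×2 block and a 2×2 block on the diagonal, so its determinant equals the product of the determinants of the diagonal blocks.
det of the 2×2 block = -32
det of the 2×2 block = 4
det = (-32)·(4) = -128

|B| = -128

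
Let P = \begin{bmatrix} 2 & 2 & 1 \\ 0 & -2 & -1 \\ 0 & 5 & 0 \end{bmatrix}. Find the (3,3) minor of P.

-4

Delete row 3 and column 3; the remaining 2×2 submatrix is [2 2; 0 -2].
Its determinant is 2·(-2) − 2·0 = -4.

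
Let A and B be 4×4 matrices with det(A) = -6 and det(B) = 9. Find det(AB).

The determinant is -54.

det(AB) = det(A)·det(B) = (-6)·(9) = -54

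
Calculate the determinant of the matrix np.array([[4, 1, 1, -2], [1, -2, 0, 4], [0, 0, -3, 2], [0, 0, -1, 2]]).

The determinant is 36.

The matrix is block upper-triangular with a 2×2 block and a 2×2 block on the diagonal, so its determinant equals the product of the determinants of the diagonal blocks.
det of the 2×2 block = -9
det of the 2×2 block = -4
det = (-9)·(-4) = 36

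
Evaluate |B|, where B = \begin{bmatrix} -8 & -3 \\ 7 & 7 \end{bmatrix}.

det(B) = (-8)·7 − (-3)·7 = -56 − (-21) = -35

-35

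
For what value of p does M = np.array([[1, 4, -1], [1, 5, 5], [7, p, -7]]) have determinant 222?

p = -9

Expanding along the column containing p, det(M) is linear in p: det(M) = (-6)·p + (168).
Set (-6)·p + (168) = 222  ⇒  (-6)·p = 54  ⇒  p = -9.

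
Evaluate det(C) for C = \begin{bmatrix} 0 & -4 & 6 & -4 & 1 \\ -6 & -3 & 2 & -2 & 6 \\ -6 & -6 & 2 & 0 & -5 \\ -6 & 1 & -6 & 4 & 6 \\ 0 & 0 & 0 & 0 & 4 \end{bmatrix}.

det(C) = -96

Expand along row 5 (it has 4 zeros):
  + (4) · M_55   where M_55 = det([0 -4 6 -4; -6 -3 2 -2; -6 -6 2 0; -6 1 -6 4]) = -24
det = (+1)·(4)·(-24) = -96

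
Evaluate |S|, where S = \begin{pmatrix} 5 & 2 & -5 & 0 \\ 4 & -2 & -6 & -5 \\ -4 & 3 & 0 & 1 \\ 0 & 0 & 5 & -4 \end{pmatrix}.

-957

Expand along row 4 (it has 2 zeros):
  − (5) · M_43   where M_43 = det([5 2 0; 4 -2 -5; -4 3 1]) = 97
  + (-4) · M_44   where M_44 = det([5 2 -5; 4 -2 -6; -4 3 0]) = 118
det = (-1)·(5)·(97) + (+1)·(-4)·(118) = -957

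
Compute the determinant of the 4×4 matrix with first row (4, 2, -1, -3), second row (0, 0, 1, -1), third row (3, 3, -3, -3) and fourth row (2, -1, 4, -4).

Expand along row 2 (it has 2 zeros):
  − (1) · M_23   where M_23 = det([4 2 -3; 3 3 -3; 2 -1 -4]) = -21
  + (-1) · M_24   where M_24 = det([4 2 -1; 3 3 -3; 2 -1 4]) = 9
det = (-1)·(1)·(-21) + (+1)·(-1)·(9) = 12

12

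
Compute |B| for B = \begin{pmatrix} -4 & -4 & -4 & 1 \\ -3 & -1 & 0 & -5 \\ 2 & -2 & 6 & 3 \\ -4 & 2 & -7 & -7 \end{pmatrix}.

Expand along row 2 (it has 1 zero):
  − (-3) · M_21   where M_21 = det([-4 -4 1; -2 6 3; 2 -7 -7]) = 118
  + (-1) · M_22   where M_22 = det([-4 -4 1; 2 6 3; -4 -7 -7]) = 86
  + (-5) · M_24   where M_24 = det([-4 -4 -4; 2 -2 6; -4 2 -7]) = 48
det = (-1)·(-3)·(118) + (+1)·(-1)·(86) + (+1)·(-5)·(48) = 28

28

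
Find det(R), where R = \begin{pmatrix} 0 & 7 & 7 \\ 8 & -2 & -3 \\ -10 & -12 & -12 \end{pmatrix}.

70

Expand along row 1:
  − 7 · |8 -3; -10 -12| = −7·(-96 − 30) = 882
  + 7 · |8 -2; -10 -12| = 7·(-96 − 20) = -812
Sum: (882) + (-812) = 70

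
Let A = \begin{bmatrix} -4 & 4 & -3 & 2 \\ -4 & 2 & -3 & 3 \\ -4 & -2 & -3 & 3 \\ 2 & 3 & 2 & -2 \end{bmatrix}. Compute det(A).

Expand along row 1:
  + (-4) · M_11   where M_11 = det([2 -3 3; -2 -3 3; 3 2 -2]) = 0
  − (4) · M_12   where M_12 = det([-4 -3 3; -4 -3 3; 2 2 -2]) = 0
  + (-3) · M_13   where M_13 = det([-4 2 3; -4 -2 3; 2 3 -2]) = -8
  − (2) · M_14   where M_14 = det([-4 2 -3; -4 -2 -3; 2 3 2]) = 8
det = (+1)·(-4)·(0) + (-1)·(4)·(0) + (+1)·(-3)·(-8) + (-1)·(2)·(8) = 8

|A| = 8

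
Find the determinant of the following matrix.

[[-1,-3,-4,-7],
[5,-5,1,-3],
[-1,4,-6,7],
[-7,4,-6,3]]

Expand along row 1:
  + (-1) · M_11   where M_11 = det([-5 1 -3; 4 -6 7; 4 -6 3]) = -104
  − (-3) · M_12   where M_12 = det([5 1 -3; -1 -6 7; -7 -6 3]) = 182
  + (-4) · M_13   where M_13 = det([5 -5 -3; -1 4 7; -7 4 3]) = 78
  − (-7) · M_14   where M_14 = det([5 -5 1; -1 4 -6; -7 4 -6]) = -156
det = (+1)·(-1)·(-104) + (-1)·(-3)·(182) + (+1)·(-4)·(78) + (-1)·(-7)·(-156) = -754

-754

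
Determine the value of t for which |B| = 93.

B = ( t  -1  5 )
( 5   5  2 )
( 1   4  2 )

Expanding along the column containing t, det(B) is linear in t: det(B) = (2)·t + (83).
Set (2)·t + (83) = 93  ⇒  (2)·t = 10  ⇒  t = 5.

5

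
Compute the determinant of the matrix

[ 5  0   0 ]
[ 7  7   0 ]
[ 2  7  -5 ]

-175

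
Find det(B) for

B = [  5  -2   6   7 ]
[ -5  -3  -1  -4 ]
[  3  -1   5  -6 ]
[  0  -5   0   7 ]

The determinant is 1100.

Expand along row 4 (it has 2 zeros):
  + (-5) · M_42   where M_42 = det([5 6 7; -5 -1 -4; 3 5 -6]) = -276
  + (7) · M_44   where M_44 = det([5 -2 6; -5 -3 -1; 3 -1 5]) = -40
det = (+1)·(-5)·(-276) + (+1)·(7)·(-40) = 1100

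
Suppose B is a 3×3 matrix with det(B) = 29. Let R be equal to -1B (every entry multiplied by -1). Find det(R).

For a 3×3 matrix, det(-1B) = (-1)^3·det(B) = -1·det(B).
det(R) = (-1)·(29) = -29

det(R) = -29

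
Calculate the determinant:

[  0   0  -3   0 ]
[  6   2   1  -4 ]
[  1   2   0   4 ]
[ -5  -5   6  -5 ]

Expand along row 1 (it has 3 zeros):
  + (-3) · M_13   where M_13 = det([6 2 -4; 1 2 4; -5 -5 -5]) = 10
det = (+1)·(-3)·(10) = -30

-30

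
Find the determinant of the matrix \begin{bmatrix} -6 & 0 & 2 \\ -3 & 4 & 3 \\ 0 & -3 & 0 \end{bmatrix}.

The determinant is -36.

Expand along row 3:
  − (-3) · |-6 2; -3 3| = −(-3)·(-18 − (-6)) = -36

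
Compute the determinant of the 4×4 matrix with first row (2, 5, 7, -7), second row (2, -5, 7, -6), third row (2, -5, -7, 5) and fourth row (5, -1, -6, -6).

-2328

Expand along row 1:
  + (2) · M_11   where M_11 = det([-5 7 -6; -5 -7 5; -1 -6 -6]) = -743
  − (5) · M_12   where M_12 = det([2 7 -6; 2 -7 5; 5 -6 -6]) = 265
  + (7) · M_13   where M_13 = det([2 -5 -6; 2 -5 5; 5 -1 -6]) = -253
  − (-7) · M_14   where M_14 = det([2 -5 7; 2 -5 -7; 5 -1 -6]) = 322
det = (+1)·(2)·(-743) + (-1)·(5)·(265) + (+1)·(7)·(-253) + (-1)·(-7)·(322) = -2328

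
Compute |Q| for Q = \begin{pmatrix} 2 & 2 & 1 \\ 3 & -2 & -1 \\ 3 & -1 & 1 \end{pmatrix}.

|Q| = -15

Expand along column 1:
  + 2 · |-2 -1; -1 1| = 2·(-2 − 1) = -6
  − 3 · |2 1; -1 1| = −3·(2 − (-1)) = -9
  + 3 · |2 1; -2 -1| = 3·(-2 − (-2)) = 0
Sum: (-6) + (-9) + (0) = -15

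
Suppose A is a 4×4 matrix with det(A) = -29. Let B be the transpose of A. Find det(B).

det(Aᵀ) = det(A).
det(B) = (1)·(-29) = -29

det(B) = -29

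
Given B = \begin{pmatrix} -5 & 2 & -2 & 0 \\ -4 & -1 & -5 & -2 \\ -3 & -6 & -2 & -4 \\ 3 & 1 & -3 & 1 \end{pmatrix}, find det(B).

64

Expand along row 1 (it has 1 zero):
  + (-5) · M_11   where M_11 = det([-1 -5 -2; -6 -2 -4; 1 -3 1]) = -36
  − (2) · M_12   where M_12 = det([-4 -5 -2; -3 -2 -4; 3 -3 1]) = 71
  + (-2) · M_13   where M_13 = det([-4 -1 -2; -3 -6 -4; 3 1 1]) = -13
det = (+1)·(-5)·(-36) + (-1)·(2)·(71) + (+1)·(-2)·(-13) = 64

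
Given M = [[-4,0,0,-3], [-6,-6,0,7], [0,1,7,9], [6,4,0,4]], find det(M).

Expand along column 3 (it has 3 zeros):
  + (7) · M_33   where M_33 = det([-4 0 -3; -6 -6 7; 6 4 4]) = 172
det = (+1)·(7)·(172) = 1204

1204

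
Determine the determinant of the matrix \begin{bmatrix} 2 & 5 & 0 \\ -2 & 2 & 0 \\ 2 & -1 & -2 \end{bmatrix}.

Expand along column 3:
  + (-2) · |2 5; -2 2| = (-2)·(4 − (-10)) = -28

The determinant is -28.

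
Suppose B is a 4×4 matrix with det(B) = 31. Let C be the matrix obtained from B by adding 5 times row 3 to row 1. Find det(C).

Adding a multiple of one row to another leaves the determinant unchanged.
det(C) = (1)·(31) = 31

The determinant is 31.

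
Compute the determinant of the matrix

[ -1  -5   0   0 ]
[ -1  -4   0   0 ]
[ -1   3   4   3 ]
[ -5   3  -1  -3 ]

9

The matrix is block lower-triangular with a 2×2 block and a 2×2 block on the diagonal, so its determinant equals the product of the determinants of the diagonal blocks.
det of the 2×2 block = -1
det of the 2×2 block = -9
det = (-1)·(-9) = 9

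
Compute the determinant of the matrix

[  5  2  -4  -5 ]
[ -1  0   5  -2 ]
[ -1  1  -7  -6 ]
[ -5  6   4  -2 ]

Expand along row 2 (it has 1 zero):
  − (-1) · M_21   where M_21 = det([2 -4 -5; 1 -7 -6; 6 4 -2]) = -18
  − (5) · M_23   where M_23 = det([5 2 -5; -1 1 -6; -5 6 -2]) = 231
  + (-2) · M_24   where M_24 = det([5 2 -4; -1 1 -7; -5 6 4]) = 312
det = (-1)·(-1)·(-18) + (-1)·(5)·(231) + (+1)·(-2)·(312) = -1797

-1797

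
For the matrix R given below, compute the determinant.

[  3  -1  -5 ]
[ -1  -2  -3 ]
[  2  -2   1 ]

|R| = -49

Expand along column 1:
  + 3 · |-2 -3; -2 1| = 3·(-2 − 6) = -24
  − (-1) · |-1 -5; -2 1| = −(-1)·(-1 − 10) = -11
  + 2 · |-1 -5; -2 -3| = 2·(3 − 10) = -14
Sum: (-24) + (-11) + (-14) = -49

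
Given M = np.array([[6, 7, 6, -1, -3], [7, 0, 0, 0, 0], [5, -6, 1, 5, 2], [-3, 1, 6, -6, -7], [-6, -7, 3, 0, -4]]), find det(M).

-4333

Expand along row 2 (it has 4 zeros):
  − (7) · M_21   where M_21 = det([7 6 -1 -3; -6 1 5 2; 1 6 -6 -7; -7 3 0 -4]) = 619
det = (-1)·(7)·(619) = -4333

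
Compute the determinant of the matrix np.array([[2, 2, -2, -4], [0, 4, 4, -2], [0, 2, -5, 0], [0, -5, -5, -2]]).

Expand along column 1 (it has 3 zeros):
  + (2) · M_11   where M_11 = det([4 4 -2; 2 -5 0; -5 -5 -2]) = 126
det = (+1)·(2)·(126) = 252

252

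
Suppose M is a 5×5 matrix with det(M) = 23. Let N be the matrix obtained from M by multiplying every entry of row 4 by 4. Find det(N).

92

Scaling one row by 4 multiplies the determinant by 4.
det(N) = (4)·(23) = 92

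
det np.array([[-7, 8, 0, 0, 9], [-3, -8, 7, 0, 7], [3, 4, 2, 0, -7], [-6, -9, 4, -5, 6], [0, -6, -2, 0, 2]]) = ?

Expand along column 4 (it has 4 zeros):
  + (-5) · M_44   where M_44 = det([-7 8 0 9; -3 -8 7 7; 3 4 2 -7; 0 -6 -2 2]) = -316
det = (+1)·(-5)·(-316) = 1580

1580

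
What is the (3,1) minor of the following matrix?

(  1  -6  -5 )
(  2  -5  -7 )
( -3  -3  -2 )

17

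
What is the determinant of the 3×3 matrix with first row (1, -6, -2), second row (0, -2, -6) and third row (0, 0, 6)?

The matrix is upper triangular, so the determinant is the product of the diagonal entries:
det = (1) · (-2) · (6) = -12

The determinant is -12.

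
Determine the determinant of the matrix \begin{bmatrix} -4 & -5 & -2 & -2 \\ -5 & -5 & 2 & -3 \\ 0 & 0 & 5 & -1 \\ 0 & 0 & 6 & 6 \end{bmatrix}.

The matrix is block upper-triangular with a 2×2 block and a 2×2 block on the diagonal, so its determinant equals the product of the determinants of the diagonal blocks.
det of the 2×2 block = -5
det of the 2×2 block = 36
det = (-5)·(36) = -180

-180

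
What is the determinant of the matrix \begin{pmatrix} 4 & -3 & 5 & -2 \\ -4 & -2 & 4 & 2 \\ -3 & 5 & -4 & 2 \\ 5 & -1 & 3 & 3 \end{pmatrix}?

Expand along row 1:
  + (4) · M_11   where M_11 = det([-2 4 2; 5 -4 2; -1 3 3]) = -10
  − (-3) · M_12   where M_12 = det([-4 4 2; -3 -4 2; 5 3 3]) = 170
  + (5) · M_13   where M_13 = det([-4 -2 2; -3 5 2; 5 -1 3]) = -150
  − (-2) · M_14   where M_14 = det([-4 -2 4; -3 5 -4; 5 -1 3]) = -110
det = (+1)·(4)·(-10) + (-1)·(-3)·(170) + (+1)·(5)·(-150) + (-1)·(-2)·(-110) = -500

-500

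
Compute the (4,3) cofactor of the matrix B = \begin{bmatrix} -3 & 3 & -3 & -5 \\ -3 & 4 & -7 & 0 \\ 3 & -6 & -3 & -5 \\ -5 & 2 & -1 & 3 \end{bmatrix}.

The cofactor is 15.

Delete row 4 and column 3; the remaining 3×3 submatrix is [-3 3 -5; -3 4 0; 3 -6 -5].
Its determinant is -15.
The cofactor carries sign (−1)^(4+3) = −1, so C_{4,3} = −(-15) = 15.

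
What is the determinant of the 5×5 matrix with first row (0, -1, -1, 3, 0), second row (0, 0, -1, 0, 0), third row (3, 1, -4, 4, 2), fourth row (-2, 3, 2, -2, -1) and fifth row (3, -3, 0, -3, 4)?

89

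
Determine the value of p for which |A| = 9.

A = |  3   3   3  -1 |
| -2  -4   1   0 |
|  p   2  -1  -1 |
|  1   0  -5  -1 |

Expanding along the column containing p, det(A) is linear in p: det(A) = (-35)·p + (79).
Set (-35)·p + (79) = 9  ⇒  (-35)·p = -70  ⇒  p = 2.

2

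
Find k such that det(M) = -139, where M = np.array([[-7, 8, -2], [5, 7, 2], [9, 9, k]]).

k = 5

Expanding along the row containing k, det(M) is linear in k: det(M) = (-89)·k + (306).
Set (-89)·k + (306) = -139  ⇒  (-89)·k = -445  ⇒  k = 5.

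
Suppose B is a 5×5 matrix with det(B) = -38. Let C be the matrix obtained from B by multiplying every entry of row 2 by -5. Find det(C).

Scaling one row by -5 multiplies the determinant by -5.
det(C) = (-5)·(-38) = 190

The determinant is 190.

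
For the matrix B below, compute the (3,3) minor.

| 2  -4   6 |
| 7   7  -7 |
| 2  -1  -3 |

Delete row 3 and column 3; the remaining 2×2 submatrix is [2 -4; 7 7].
Its determinant is 2·7 − (-4)·7 = 42.

The minor is 42.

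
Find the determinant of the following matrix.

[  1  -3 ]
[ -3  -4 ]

-13

det = 1·(-4) − (-3)·(-3) = -4 − 9 = -13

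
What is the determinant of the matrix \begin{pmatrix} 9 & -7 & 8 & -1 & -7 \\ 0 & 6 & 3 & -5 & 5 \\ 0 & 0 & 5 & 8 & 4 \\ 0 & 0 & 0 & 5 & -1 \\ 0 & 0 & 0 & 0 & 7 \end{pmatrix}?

The matrix is upper triangular, so the determinant is the product of the diagonal entries:
det = (9) · (6) · (5) · (5) · (7) = 9450

The determinant is 9450.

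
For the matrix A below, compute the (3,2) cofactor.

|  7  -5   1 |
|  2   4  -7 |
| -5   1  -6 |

The cofactor is 51.

Delete row 3 and column 2; the remaining 2×2 submatrix is [7 1; 2 -7].
Its determinant is 7·(-7) − 1·2 = -51.
The cofactor carries sign (−1)^(3+2) = −1, so C_{3,2} = −(-51) = 51.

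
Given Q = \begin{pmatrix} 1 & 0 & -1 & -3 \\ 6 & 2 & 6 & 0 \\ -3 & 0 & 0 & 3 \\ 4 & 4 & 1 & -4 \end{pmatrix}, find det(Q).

Expand along row 3 (it has 2 zeros):
  + (-3) · M_31   where M_31 = det([0 -1 -3; 2 6 0; 4 1 -4]) = 58
  − (3) · M_34   where M_34 = det([1 0 -1; 6 2 6; 4 4 1]) = -38
det = (+1)·(-3)·(58) + (-1)·(3)·(-38) = -60

The determinant is -60.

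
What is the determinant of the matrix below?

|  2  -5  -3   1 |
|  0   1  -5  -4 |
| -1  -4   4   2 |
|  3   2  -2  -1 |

The determinant is 220.

Expand along row 2 (it has 1 zero):
  + (1) · M_22   where M_22 = det([2 -3 1; -1 4 2; 3 -2 -1]) = -25
  − (-5) · M_23   where M_23 = det([2 -5 1; -1 -4 2; 3 2 -1]) = -15
  + (-4) · M_24   where M_24 = det([2 -5 -3; -1 -4 4; 3 2 -2]) = -80
det = (+1)·(1)·(-25) + (-1)·(-5)·(-15) + (+1)·(-4)·(-80) = 220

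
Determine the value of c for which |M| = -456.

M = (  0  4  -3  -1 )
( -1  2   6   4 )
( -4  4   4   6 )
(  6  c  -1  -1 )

0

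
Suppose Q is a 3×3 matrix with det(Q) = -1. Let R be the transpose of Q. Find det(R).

det(Qᵀ) = det(Q).
det(R) = (1)·(-1) = -1

The determinant is -1.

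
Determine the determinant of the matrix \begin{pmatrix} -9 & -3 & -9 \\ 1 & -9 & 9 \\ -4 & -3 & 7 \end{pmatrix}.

Expand along row 1:
  + (-9) · |-9 9; -3 7| = (-9)·(-63 − (-27)) = 324
  − (-3) · |1 9; -4 7| = −(-3)·(7 − (-36)) = 129
  + (-9) · |1 -9; -4 -3| = (-9)·(-3 − 36) = 351
Sum: (324) + (129) + (351) = 804

The determinant is 804.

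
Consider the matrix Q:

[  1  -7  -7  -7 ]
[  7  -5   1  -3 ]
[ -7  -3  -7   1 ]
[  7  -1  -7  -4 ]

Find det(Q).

The determinant is 2808.

Expand along row 1:
  + (1) · M_11   where M_11 = det([-5 1 -3; -3 -7 1; -1 -7 -4]) = -230
  − (-7) · M_12   where M_12 = det([7 1 -3; -7 -7 1; 7 -7 -4]) = -70
  + (-7) · M_13   where M_13 = det([7 -5 -3; -7 -3 1; 7 -1 -4]) = 112
  − (-7) · M_14   where M_14 = det([7 -5 1; -7 -3 -7; 7 -1 -7]) = 616
det = (+1)·(1)·(-230) + (-1)·(-7)·(-70) + (+1)·(-7)·(112) + (-1)·(-7)·(616) = 2808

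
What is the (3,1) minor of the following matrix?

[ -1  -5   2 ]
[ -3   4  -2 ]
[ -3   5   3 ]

2

Delete row 3 and column 1; the remaining 2×2 submatrix is [-5 2; 4 -2].
Its determinant is (-5)·(-2) − 2·4 = 2.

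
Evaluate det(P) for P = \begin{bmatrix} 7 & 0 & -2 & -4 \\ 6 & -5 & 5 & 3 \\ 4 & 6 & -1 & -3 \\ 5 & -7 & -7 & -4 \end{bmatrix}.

The determinant is -757.

Expand along row 1 (it has 1 zero):
  + (7) · M_11   where M_11 = det([-5 5 3; 6 -1 -3; -7 -7 -4]) = 163
  + (-2) · M_13   where M_13 = det([6 -5 3; 4 6 -3; 5 -7 -4]) = -449
  − (-4) · M_14   where M_14 = det([6 -5 5; 4 6 -1; 5 -7 -7]) = -699
det = (+1)·(7)·(163) + (+1)·(-2)·(-449) + (-1)·(-4)·(-699) = -757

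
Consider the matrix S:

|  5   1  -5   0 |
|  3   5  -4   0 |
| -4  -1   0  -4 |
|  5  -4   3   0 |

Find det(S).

Expand along column 4 (it has 3 zeros):
  − (-4) · M_34   where M_34 = det([5 1 -5; 3 5 -4; 5 -4 3]) = 151
det = (-1)·(-4)·(151) = 604

604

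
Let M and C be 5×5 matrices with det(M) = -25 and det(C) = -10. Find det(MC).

det(MC) = det(M)·det(C) = (-25)·(-10) = 250

The determinant is 250.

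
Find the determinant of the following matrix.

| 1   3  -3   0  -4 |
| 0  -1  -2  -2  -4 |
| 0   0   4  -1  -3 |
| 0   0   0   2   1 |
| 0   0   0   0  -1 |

8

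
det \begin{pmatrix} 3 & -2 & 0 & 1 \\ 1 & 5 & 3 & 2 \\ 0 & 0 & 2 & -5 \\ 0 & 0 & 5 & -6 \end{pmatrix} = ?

221

The matrix is block upper-triangular with a 2×2 block and a 2×2 block on the diagonal, so its determinant equals the product of the determinants of the diagonal blocks.
det of the 2×2 block = 17
det of the 2×2 block = 13
det = (17)·(13) = 221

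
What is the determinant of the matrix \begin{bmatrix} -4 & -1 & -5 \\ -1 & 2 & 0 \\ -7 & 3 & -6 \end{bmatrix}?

The determinant is -1.

Expand along column 3:
  + (-5) · |-1 2; -7 3| = (-5)·(-3 − (-14)) = -55
  + (-6) · |-4 -1; -1 2| = (-6)·(-8 − 1) = 54
Sum: (-55) + (54) = -1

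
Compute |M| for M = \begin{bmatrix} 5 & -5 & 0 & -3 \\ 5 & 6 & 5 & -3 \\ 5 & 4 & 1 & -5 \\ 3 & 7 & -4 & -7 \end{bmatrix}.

The determinant is -56.

Expand along row 1 (it has 1 zero):
  + (5) · M_11   where M_11 = det([6 5 -3; 4 1 -5; 7 -4 -7]) = -128
  − (-5) · M_12   where M_12 = det([5 5 -3; 5 1 -5; 3 -4 -7]) = 34
  − (-3) · M_14   where M_14 = det([5 6 5; 5 4 1; 3 7 -4]) = 138
det = (+1)·(5)·(-128) + (-1)·(-5)·(34) + (-1)·(-3)·(138) = -56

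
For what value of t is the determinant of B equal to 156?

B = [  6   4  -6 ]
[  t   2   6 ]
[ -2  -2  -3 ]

t = 8

Expanding along the row containing t, det(B) is linear in t: det(B) = (24)·t + (-36).
Set (24)·t + (-36) = 156  ⇒  (24)·t = 192  ⇒  t = 8.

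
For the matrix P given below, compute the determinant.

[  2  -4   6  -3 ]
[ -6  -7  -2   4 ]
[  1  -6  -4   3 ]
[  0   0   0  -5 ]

Expand along row 4 (it has 3 zeros):
  + (-5) · M_44   where M_44 = det([2 -4 6; -6 -7 -2; 1 -6 -4]) = 394
det = (+1)·(-5)·(394) = -1970

-1970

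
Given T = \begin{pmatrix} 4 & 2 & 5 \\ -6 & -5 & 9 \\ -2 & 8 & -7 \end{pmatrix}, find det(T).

The determinant is -558.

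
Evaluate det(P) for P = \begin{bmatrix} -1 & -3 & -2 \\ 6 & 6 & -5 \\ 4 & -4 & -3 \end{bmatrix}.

Expand along column 1:
  + (-1) · |6 -5; -4 -3| = (-1)·(-18 − 20) = 38
  − 6 · |-3 -2; -4 -3| = −6·(9 − 8) = -6
  + 4 · |-3 -2; 6 -5| = 4·(15 − (-12)) = 108
Sum: (38) + (-6) + (108) = 140

140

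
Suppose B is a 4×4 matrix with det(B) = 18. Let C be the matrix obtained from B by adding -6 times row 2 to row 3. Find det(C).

Adding a multiple of one row to another leaves the determinant unchanged.
det(C) = (1)·(18) = 18

18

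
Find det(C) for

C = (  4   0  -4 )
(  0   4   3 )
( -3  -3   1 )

Expand along row 1:
  + 4 · |4 3; -3 1| = 4·(4 − (-9)) = 52
  + (-4) · |0 4; -3 -3| = (-4)·(0 − (-12)) = -48
Sum: (52) + (-48) = 4

4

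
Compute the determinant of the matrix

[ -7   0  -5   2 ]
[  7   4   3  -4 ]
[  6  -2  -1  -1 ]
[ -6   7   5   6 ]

Expand along row 1 (it has 1 zero):
  + (-7) · M_11   where M_11 = det([4 3 -4; -2 -1 -1; 7 5 6]) = 23
  + (-5) · M_13   where M_13 = det([7 4 -4; 6 -2 -1; -6 7 6]) = -275
  − (2) · M_14   where M_14 = det([7 4 3; 6 -2 -1; -6 7 5]) = -27
det = (+1)·(-7)·(23) + (+1)·(-5)·(-275) + (-1)·(2)·(-27) = 1268

The determinant is 1268.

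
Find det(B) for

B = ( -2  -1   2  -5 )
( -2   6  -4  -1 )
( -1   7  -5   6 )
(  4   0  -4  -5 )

The determinant is -18.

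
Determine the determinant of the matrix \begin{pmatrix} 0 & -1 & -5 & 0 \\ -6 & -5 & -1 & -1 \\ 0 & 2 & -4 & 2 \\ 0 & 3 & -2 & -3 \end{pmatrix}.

-456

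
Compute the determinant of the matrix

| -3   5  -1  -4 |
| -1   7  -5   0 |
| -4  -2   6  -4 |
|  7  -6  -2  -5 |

-28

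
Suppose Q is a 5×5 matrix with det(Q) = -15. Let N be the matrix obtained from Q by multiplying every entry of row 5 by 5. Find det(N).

-75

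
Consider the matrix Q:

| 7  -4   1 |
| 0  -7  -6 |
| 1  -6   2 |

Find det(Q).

Expand along row 2:
  + (-7) · |7 1; 1 2| = (-7)·(14 − 1) = -91
  − (-6) · |7 -4; 1 -6| = −(-6)·(-42 − (-4)) = -228
Sum: (-91) + (-228) = -319

det(Q) = -319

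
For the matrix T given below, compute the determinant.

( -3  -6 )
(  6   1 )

33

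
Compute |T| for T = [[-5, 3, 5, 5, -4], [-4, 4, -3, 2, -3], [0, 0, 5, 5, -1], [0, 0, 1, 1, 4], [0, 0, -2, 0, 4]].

det(T) = 336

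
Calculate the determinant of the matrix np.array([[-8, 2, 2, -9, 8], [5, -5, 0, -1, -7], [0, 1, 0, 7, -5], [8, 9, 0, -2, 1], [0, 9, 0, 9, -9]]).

9504

Expand along column 3 (it has 4 zeros):
  + (2) · M_13   where M_13 = det([5 -5 -1 -7; 0 1 7 -5; 8 9 -2 1; 0 9 9 -9]) = 4752
det = (+1)·(2)·(4752) = 9504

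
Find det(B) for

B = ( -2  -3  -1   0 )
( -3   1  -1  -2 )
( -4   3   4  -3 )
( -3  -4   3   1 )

-54

Expand along row 1 (it has 1 zero):
  + (-2) · M_11   where M_11 = det([1 -1 -2; 3 4 -3; -4 3 1]) = -46
  − (-3) · M_12   where M_12 = det([-3 -1 -2; -4 4 -3; -3 3 1]) = -52
  + (-1) · M_13   where M_13 = det([-3 1 -2; -4 3 -3; -3 -4 1]) = -10
det = (+1)·(-2)·(-46) + (-1)·(-3)·(-52) + (+1)·(-1)·(-10) = -54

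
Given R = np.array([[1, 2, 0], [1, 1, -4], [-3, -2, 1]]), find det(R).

Expand along column 3:
  − (-4) · |1 2; -3 -2| = −(-4)·(-2 − (-6)) = 16
  + 1 · |1 2; 1 1| = 1·(1 − 2) = -1
Sum: (16) + (-1) = 15

det(R) = 15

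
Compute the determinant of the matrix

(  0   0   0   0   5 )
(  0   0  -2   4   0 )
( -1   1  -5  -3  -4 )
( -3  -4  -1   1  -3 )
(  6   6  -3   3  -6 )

1110

Expand along row 1 (it has 4 zeros):
  + (5) · M_15   where M_15 = det([0 0 -2 4; -1 1 -5 -3; -3 -4 -1 1; 6 6 -3 3]) = 222
det = (+1)·(5)·(222) = 1110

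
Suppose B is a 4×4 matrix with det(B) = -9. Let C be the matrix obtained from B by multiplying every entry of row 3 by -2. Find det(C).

The determinant is 18.

Scaling one row by -2 multiplies the determinant by -2.
det(C) = (-2)·(-9) = 18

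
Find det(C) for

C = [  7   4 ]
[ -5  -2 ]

det(C) = 7·(-2) − 4·(-5) = -14 − (-20) = 6

det(C) = 6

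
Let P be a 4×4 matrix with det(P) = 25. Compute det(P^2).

The determinant is 625.

det(P^2) = (det P)^2 = (25)^2 = 625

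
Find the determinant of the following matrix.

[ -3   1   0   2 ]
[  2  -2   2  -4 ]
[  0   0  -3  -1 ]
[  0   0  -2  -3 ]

28

The matrix is block upper-triangular with a 2×2 block and a 2×2 block on the diagonal, so its determinant equals the product of the determinants of the diagonal blocks.
det of the 2×2 block = 4
det of the 2×2 block = 7
det = (4)·(7) = 28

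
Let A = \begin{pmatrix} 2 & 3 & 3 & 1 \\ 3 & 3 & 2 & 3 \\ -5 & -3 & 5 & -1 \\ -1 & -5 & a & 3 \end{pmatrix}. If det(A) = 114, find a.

a = -1

Expanding along the column containing a, det(A) is linear in a: det(A) = (18)·a + (132).
Set (18)·a + (132) = 114  ⇒  (18)·a = -18  ⇒  a = -1.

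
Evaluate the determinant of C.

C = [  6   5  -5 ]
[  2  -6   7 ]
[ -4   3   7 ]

Expand along column 1:
  + 6 · |-6 7; 3 7| = 6·(-42 − 21) = -378
  − 2 · |5 -5; 3 7| = −2·(35 − (-15)) = -100
  + (-4) · |5 -5; -6 7| = (-4)·(35 − 30) = -20
Sum: (-378) + (-100) + (-20) = -498

det(C) = -498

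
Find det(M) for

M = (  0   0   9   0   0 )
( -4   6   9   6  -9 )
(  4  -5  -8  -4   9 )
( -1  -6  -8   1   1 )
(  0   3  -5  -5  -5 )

det(M) = 1323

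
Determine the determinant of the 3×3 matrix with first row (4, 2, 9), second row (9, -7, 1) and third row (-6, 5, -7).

317

Expand along row 1:
  + 4 · |-7 1; 5 -7| = 4·(49 − 5) = 176
  − 2 · |9 1; -6 -7| = −2·(-63 − (-6)) = 114
  + 9 · |9 -7; -6 5| = 9·(45 − 42) = 27
Sum: (176) + (114) + (27) = 317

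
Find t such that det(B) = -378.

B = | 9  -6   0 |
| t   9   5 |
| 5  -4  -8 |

Expanding along the column containing t, det(B) is linear in t: det(B) = (-48)·t + (-618).
Set (-48)·t + (-618) = -378  ⇒  (-48)·t = 240  ⇒  t = -5.

t = -5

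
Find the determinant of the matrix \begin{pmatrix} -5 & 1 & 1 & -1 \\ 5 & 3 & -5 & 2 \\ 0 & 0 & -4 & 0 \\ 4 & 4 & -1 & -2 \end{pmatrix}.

Expand along row 3 (it has 3 zeros):
  + (-4) · M_33   where M_33 = det([-5 1 -1; 5 3 2; 4 4 -2]) = 80
det = (+1)·(-4)·(80) = -320

The determinant is -320.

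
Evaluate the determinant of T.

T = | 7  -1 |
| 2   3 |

23

det(T) = 7·3 − (-1)·2 = 21 − (-2) = 23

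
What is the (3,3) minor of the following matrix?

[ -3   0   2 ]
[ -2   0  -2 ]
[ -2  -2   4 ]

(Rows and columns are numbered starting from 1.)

The minor is 0.

Delete row 3 and column 3; the remaining 2×2 submatrix is [-3 0; -2 0].
Its determinant is (-3)·0 − 0·(-2) = 0.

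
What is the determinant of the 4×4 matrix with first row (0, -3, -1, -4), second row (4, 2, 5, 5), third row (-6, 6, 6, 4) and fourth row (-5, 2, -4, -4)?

-468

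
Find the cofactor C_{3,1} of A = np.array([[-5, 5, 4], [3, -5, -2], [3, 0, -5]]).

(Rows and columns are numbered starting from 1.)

10

Delete row 3 and column 1; the remaining 2×2 submatrix is [5 4; -5 -2].
Its determinant is 5·(-2) − 4·(-5) = 10.
The cofactor carries sign (−1)^(3+1) = +1, so C_{3,1} = +(10) = 10.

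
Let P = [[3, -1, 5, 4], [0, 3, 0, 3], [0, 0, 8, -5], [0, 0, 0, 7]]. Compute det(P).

P is upper triangular, so det(P) is the product of the diagonal entries:
det = (3) · (3) · (8) · (7) = 504

|P| = 504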